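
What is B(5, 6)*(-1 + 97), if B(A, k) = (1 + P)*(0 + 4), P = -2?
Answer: -384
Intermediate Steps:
B(A, k) = -4 (B(A, k) = (1 - 2)*(0 + 4) = -1*4 = -4)
B(5, 6)*(-1 + 97) = -4*(-1 + 97) = -4*96 = -384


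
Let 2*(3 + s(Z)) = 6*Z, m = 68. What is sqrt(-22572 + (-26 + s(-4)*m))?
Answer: 7*I*sqrt(482) ≈ 153.68*I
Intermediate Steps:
s(Z) = -3 + 3*Z (s(Z) = -3 + (6*Z)/2 = -3 + 3*Z)
sqrt(-22572 + (-26 + s(-4)*m)) = sqrt(-22572 + (-26 + (-3 + 3*(-4))*68)) = sqrt(-22572 + (-26 + (-3 - 12)*68)) = sqrt(-22572 + (-26 - 15*68)) = sqrt(-22572 + (-26 - 1020)) = sqrt(-22572 - 1046) = sqrt(-23618) = 7*I*sqrt(482)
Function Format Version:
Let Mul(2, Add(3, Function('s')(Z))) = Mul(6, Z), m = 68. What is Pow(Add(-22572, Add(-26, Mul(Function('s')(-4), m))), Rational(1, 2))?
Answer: Mul(7, I, Pow(482, Rational(1, 2))) ≈ Mul(153.68, I)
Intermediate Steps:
Function('s')(Z) = Add(-3, Mul(3, Z)) (Function('s')(Z) = Add(-3, Mul(Rational(1, 2), Mul(6, Z))) = Add(-3, Mul(3, Z)))
Pow(Add(-22572, Add(-26, Mul(Function('s')(-4), m))), Rational(1, 2)) = Pow(Add(-22572, Add(-26, Mul(Add(-3, Mul(3, -4)), 68))), Rational(1, 2)) = Pow(Add(-22572, Add(-26, Mul(Add(-3, -12), 68))), Rational(1, 2)) = Pow(Add(-22572, Add(-26, Mul(-15, 68))), Rational(1, 2)) = Pow(Add(-22572, Add(-26, -1020)), Rational(1, 2)) = Pow(Add(-22572, -1046), Rational(1, 2)) = Pow(-23618, Rational(1, 2)) = Mul(7, I, Pow(482, Rational(1, 2)))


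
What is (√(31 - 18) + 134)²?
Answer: (134 + √13)² ≈ 18935.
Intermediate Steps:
(√(31 - 18) + 134)² = (√13 + 134)² = (134 + √13)²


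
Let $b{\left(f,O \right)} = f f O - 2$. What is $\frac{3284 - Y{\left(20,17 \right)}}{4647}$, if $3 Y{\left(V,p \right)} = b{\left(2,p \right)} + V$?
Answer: $\frac{9766}{13941} \approx 0.70052$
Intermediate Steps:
$b{\left(f,O \right)} = -2 + O f^{2}$ ($b{\left(f,O \right)} = f^{2} O - 2 = O f^{2} - 2 = -2 + O f^{2}$)
$Y{\left(V,p \right)} = - \frac{2}{3} + \frac{V}{3} + \frac{4 p}{3}$ ($Y{\left(V,p \right)} = \frac{\left(-2 + p 2^{2}\right) + V}{3} = \frac{\left(-2 + p 4\right) + V}{3} = \frac{\left(-2 + 4 p\right) + V}{3} = \frac{-2 + V + 4 p}{3} = - \frac{2}{3} + \frac{V}{3} + \frac{4 p}{3}$)
$\frac{3284 - Y{\left(20,17 \right)}}{4647} = \frac{3284 - \left(- \frac{2}{3} + \frac{1}{3} \cdot 20 + \frac{4}{3} \cdot 17\right)}{4647} = \left(3284 - \left(- \frac{2}{3} + \frac{20}{3} + \frac{68}{3}\right)\right) \frac{1}{4647} = \left(3284 - \frac{86}{3}\right) \frac{1}{4647} = \frac{9766}{3} \cdot \frac{1}{4647} = \frac{9766}{13941}$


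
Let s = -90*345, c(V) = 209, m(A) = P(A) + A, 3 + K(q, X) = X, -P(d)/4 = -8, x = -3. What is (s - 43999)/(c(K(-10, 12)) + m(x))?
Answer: -75049/238 ≈ -315.33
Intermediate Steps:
P(d) = 32 (P(d) = -4*(-8) = 32)
K(q, X) = -3 + X
m(A) = 32 + A
s = -31050
(s - 43999)/(c(K(-10, 12)) + m(x)) = (-31050 - 43999)/(209 + (32 - 3)) = -75049/(209 + 29) = -75049/238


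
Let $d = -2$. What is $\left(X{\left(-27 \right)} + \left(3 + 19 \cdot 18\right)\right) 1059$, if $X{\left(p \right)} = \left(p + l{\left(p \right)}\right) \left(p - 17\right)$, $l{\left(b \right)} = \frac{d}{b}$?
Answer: $\frac{14579959}{9} \approx 1.62 \cdot 10^{6}$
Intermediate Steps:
$l{\left(b \right)} = - \frac{2}{b}$
$X{\left(p \right)} = \left(-17 + p\right) \left(p - \frac{2}{p}\right)$ ($X{\left(p \right)} = \left(p - \frac{2}{p}\right) \left(p - 17\right) = \left(p - \frac{2}{p}\right) \left(-17 + p\right) = \left(-17 + p\right) \left(p - \frac{2}{p}\right)$)
$\left(X{\left(-27 \right)} + \left(3 + 19 \cdot 18\right)\right) 1059 = \left(\left(-2 + \left(-27\right)^{2} - -459 + \frac{34}{-27}\right) + \left(3 + 19 \cdot 18\right)\right) 1059 = \left(\left(-2 + 729 + 459 + 34 \left(- \frac{1}{27}\right)\right) + \left(3 + 342\right)\right) 1059 = \left(\left(-2 + 729 + 459 - \frac{34}{27}\right) + 345\right) 1059 = \left(\frac{31988}{27} + 345\right) 1059 = \frac{41303}{27} \cdot 1059 = \frac{14579959}{9}$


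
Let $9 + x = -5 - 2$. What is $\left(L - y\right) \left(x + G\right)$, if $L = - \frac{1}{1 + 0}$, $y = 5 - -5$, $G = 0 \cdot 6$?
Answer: $176$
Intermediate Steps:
$G = 0$
$x = -16$ ($x = -9 - 7 = -16$)
$y = 10$ ($y = 5 + 5 = 10$)
$L = -1$ ($L = - 1^{-1} = \left(-1\right) 1 = -1$)
$\left(L - y\right) \left(x + G\right) = \left(-1 - 10\right) \left(-16 + 0\right) = \left(-1 - 10\right) \left(-16\right) = \left(-11\right) \left(-16\right) = 176$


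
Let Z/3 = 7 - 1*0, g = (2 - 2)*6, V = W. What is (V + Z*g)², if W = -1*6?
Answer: 36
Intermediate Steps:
W = -6
V = -6
g = 0 (g = 0*6 = 0)
Z = 21 (Z = 3*(7 - 1*0) = 3*(7 + 0) = 3*7 = 21)
(V + Z*g)² = (-6 + 21*0)² = (-6 + 0)² = (-6)² = 36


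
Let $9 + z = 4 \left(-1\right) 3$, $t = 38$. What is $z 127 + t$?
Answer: $-2629$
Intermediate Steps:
$z = -21$ ($z = -9 + 4 \left(-1\right) 3 = -9 - 12 = -21$)
$z 127 + t = \left(-21\right) 127 + 38 = -2667 + 38 = -2629$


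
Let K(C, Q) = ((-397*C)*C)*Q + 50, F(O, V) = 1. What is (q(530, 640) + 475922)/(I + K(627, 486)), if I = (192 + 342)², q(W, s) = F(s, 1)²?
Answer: -475923/75850810312 ≈ -6.2745e-6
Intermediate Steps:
q(W, s) = 1 (q(W, s) = 1² = 1)
K(C, Q) = 50 - 397*Q*C² (K(C, Q) = (-397*C²)*Q + 50 = -397*Q*C² + 50 = 50 - 397*Q*C²)
I = 285156 (I = 534² = 285156)
(q(530, 640) + 475922)/(I + K(627, 486)) = (1 + 475922)/(285156 + (50 - 397*486*627²)) = 475923/(285156 + (50 - 397*486*393129)) = 475923/(285156 + (50 - 75851095518)) = 475923/(285156 - 75851095468) = 475923/(-75850810312) = 475923*(-1/75850810312) = -475923/75850810312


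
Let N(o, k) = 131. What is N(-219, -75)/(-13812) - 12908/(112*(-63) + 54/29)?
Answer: 857245819/470920140 ≈ 1.8204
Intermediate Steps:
N(-219, -75)/(-13812) - 12908/(112*(-63) + 54/29) = 131/(-13812) - 12908/(112*(-63) + 54/29) = 131*(-1/13812) - 12908/(-7056 + 54*(1/29)) = -131/13812 - 12908/(-7056 + 54/29) = -131/13812 - 12908/(-204570/29) = -131/13812 - 12908*(-29/204570) = -131/13812 + 187166/102285 = 857245819/470920140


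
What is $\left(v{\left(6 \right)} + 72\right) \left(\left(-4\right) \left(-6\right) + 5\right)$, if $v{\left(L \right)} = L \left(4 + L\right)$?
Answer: $3828$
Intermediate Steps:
$\left(v{\left(6 \right)} + 72\right) \left(\left(-4\right) \left(-6\right) + 5\right) = \left(6 \left(4 + 6\right) + 72\right) \left(\left(-4\right) \left(-6\right) + 5\right) = \left(6 \cdot 10 + 72\right) \left(24 + 5\right) = \left(60 + 72\right) 29 = 132 \cdot 29 = 3828$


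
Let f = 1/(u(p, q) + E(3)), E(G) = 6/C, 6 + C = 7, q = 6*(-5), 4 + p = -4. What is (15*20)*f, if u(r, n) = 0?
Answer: 50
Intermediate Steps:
p = -8 (p = -4 - 4 = -8)
q = -30
C = 1 (C = -6 + 7 = 1)
E(G) = 6 (E(G) = 6/1 = 6*1 = 6)
f = ⅙ (f = 1/(0 + 6) = 1/6 = ⅙ ≈ 0.16667)
(15*20)*f = (15*20)*(⅙) = 300*(⅙) = 50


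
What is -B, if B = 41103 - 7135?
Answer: -33968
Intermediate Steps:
B = 33968
-B = -1*33968 = -33968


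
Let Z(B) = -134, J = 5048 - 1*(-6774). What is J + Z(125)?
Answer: 11688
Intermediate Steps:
J = 11822 (J = 5048 + 6774 = 11822)
J + Z(125) = 11822 - 134 = 11688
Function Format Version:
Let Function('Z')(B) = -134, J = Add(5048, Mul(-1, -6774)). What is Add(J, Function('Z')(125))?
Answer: 11688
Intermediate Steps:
J = 11822 (J = Add(5048, 6774) = 11822)
Add(J, Function('Z')(125)) = Add(11822, -134) = 11688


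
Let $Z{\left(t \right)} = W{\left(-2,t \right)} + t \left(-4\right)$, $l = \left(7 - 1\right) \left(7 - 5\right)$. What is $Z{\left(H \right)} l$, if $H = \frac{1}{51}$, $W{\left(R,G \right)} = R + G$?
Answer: $- \frac{420}{17} \approx -24.706$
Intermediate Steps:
$W{\left(R,G \right)} = G + R$
$H = \frac{1}{51} \approx 0.019608$
$l = 12$ ($l = 6 \cdot 2 = 12$)
$Z{\left(t \right)} = -2 - 3 t$ ($Z{\left(t \right)} = \left(t - 2\right) + t \left(-4\right) = \left(-2 + t\right) - 4 t = -2 - 3 t$)
$Z{\left(H \right)} l = \left(-2 - \frac{1}{17}\right) 12 = \left(- \frac{35}{17}\right) 12 = - \frac{420}{17}$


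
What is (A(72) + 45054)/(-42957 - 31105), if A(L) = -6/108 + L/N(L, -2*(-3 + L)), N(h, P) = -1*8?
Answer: -810809/1333116 ≈ -0.60821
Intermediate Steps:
N(h, P) = -8
A(L) = -1/18 - L/8 (A(L) = -6/108 + L/(-8) = -6*1/108 + L*(-⅛) = -1/18 - L/8)
(A(72) + 45054)/(-42957 - 31105) = ((-1/18 - ⅛*72) + 45054)/(-42957 - 31105) = ((-1/18 - 9) + 45054)/(-74062) = (-163/18 + 45054)*(-1/74062) = (810809/18)*(-1/74062) = -810809/1333116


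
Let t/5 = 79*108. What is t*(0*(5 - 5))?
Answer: 0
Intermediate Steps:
t = 42660 (t = 5*(79*108) = 5*8532 = 42660)
t*(0*(5 - 5)) = 42660*(0*(5 - 5)) = 42660*(0*0) = 42660*0 = 0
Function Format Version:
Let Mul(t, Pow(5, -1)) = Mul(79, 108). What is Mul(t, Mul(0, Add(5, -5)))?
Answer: 0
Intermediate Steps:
t = 42660 (t = Mul(5, Mul(79, 108)) = Mul(5, 8532) = 42660)
Mul(t, Mul(0, Add(5, -5))) = Mul(42660, Mul(0, Add(5, -5))) = Mul(42660, Mul(0, 0)) = Mul(42660, 0) = 0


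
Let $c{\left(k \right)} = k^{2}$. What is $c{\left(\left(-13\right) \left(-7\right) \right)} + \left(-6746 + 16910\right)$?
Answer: $18445$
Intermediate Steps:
$c{\left(\left(-13\right) \left(-7\right) \right)} + \left(-6746 + 16910\right) = \left(\left(-13\right) \left(-7\right)\right)^{2} + \left(-6746 + 16910\right) = 91^{2} + 10164 = 8281 + 10164 = 18445$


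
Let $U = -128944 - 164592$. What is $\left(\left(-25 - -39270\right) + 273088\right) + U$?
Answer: $18797$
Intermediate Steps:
$U = -293536$ ($U = -128944 - 164592 = -293536$)
$\left(\left(-25 - -39270\right) + 273088\right) + U = \left(\left(-25 - -39270\right) + 273088\right) - 293536 = \left(\left(-25 + 39270\right) + 273088\right) - 293536 = \left(39245 + 273088\right) - 293536 = 312333 - 293536 = 18797$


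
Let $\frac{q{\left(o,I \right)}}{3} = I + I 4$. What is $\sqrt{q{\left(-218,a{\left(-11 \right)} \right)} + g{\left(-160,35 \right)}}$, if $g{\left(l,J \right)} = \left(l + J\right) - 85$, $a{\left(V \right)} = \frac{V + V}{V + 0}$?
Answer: $6 i \sqrt{5} \approx 13.416 i$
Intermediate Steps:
$a{\left(V \right)} = 2$ ($a{\left(V \right)} = \frac{2 V}{V} = 2$)
$g{\left(l,J \right)} = -85 + J + l$ ($g{\left(l,J \right)} = \left(J + l\right) - 85 = -85 + J + l$)
$q{\left(o,I \right)} = 15 I$ ($q{\left(o,I \right)} = 3 \left(I + I 4\right) = 3 \left(I + 4 I\right) = 3 \cdot 5 I = 15 I$)
$\sqrt{q{\left(-218,a{\left(-11 \right)} \right)} + g{\left(-160,35 \right)}} = \sqrt{15 \cdot 2 - 210} = \sqrt{30 - 210} = \sqrt{-180} = 6 i \sqrt{5}$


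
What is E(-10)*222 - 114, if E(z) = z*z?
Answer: 22086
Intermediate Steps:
E(z) = z²
E(-10)*222 - 114 = (-10)²*222 - 114 = 100*222 - 114 = 22200 - 114 = 22086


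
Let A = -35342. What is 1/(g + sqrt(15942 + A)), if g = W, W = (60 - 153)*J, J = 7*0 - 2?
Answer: 93/26998 - 5*I*sqrt(194)/26998 ≈ 0.0034447 - 0.0025795*I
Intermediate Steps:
J = -2 (J = 0 - 2 = -2)
W = 186 (W = (60 - 153)*(-2) = -93*(-2) = 186)
g = 186
1/(g + sqrt(15942 + A)) = 1/(186 + sqrt(15942 - 35342)) = 1/(186 + sqrt(-19400)) = 1/(186 + 10*I*sqrt(194))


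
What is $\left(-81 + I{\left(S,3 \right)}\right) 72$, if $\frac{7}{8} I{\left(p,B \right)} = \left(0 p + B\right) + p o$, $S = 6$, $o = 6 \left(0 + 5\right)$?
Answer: $\frac{64584}{7} \approx 9226.3$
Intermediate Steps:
$o = 30$ ($o = 6 \cdot 5 = 30$)
$I{\left(p,B \right)} = \frac{8 B}{7} + \frac{240 p}{7}$ ($I{\left(p,B \right)} = \frac{8 \left(\left(0 p + B\right) + p 30\right)}{7} = \frac{8 \left(\left(0 + B\right) + 30 p\right)}{7} = \frac{8 \left(B + 30 p\right)}{7} = \frac{8 B}{7} + \frac{240 p}{7}$)
$\left(-81 + I{\left(S,3 \right)}\right) 72 = \left(-81 + \left(\frac{8}{7} \cdot 3 + \frac{240}{7} \cdot 6\right)\right) 72 = \left(-81 + \left(\frac{24}{7} + \frac{1440}{7}\right)\right) 72 = \left(-81 + \frac{1464}{7}\right) 72 = \frac{897}{7} \cdot 72 = \frac{64584}{7}$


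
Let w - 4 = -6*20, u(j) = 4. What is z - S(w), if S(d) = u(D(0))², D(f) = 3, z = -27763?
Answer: -27779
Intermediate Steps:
w = -116 (w = 4 - 6*20 = 4 - 120 = -116)
S(d) = 16 (S(d) = 4² = 16)
z - S(w) = -27763 - 1*16 = -27763 - 16 = -27779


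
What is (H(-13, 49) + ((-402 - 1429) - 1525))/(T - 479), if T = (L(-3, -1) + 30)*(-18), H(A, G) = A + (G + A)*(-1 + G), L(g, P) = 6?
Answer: 1641/1127 ≈ 1.4561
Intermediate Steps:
H(A, G) = A + (-1 + G)*(A + G) (H(A, G) = A + (A + G)*(-1 + G) = A + (-1 + G)*(A + G))
T = -648 (T = (6 + 30)*(-18) = 36*(-18) = -648)
(H(-13, 49) + ((-402 - 1429) - 1525))/(T - 479) = (49*(-1 - 13 + 49) + ((-402 - 1429) - 1525))/(-648 - 479) = (49*35 + (-1831 - 1525))/(-1127) = (1715 - 3356)*(-1/1127) = -1641*(-1/1127) = 1641/1127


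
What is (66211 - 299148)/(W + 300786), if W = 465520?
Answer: -232937/766306 ≈ -0.30397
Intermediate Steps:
(66211 - 299148)/(W + 300786) = (66211 - 299148)/(465520 + 300786) = -232937/766306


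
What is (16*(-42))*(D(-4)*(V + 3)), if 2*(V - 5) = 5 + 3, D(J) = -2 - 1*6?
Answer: 64512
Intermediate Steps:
D(J) = -8 (D(J) = -2 - 6 = -8)
V = 9 (V = 5 + (5 + 3)/2 = 5 + (½)*8 = 5 + 4 = 9)
(16*(-42))*(D(-4)*(V + 3)) = (16*(-42))*(-8*(9 + 3)) = -(-5376)*12 = -672*(-96) = 64512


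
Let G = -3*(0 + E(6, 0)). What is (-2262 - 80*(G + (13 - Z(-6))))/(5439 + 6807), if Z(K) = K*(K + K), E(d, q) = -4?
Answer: 749/6123 ≈ 0.12233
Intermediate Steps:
Z(K) = 2*K² (Z(K) = K*(2*K) = 2*K²)
G = 12 (G = -3*(0 - 4) = -3*(-4) = 12)
(-2262 - 80*(G + (13 - Z(-6))))/(5439 + 6807) = (-2262 - 80*(12 + (13 - 2*(-6)²)))/(5439 + 6807) = (-2262 - 80*(12 + (13 - 2*36)))/12246 = (-2262 - 80*(12 + (13 - 1*72)))*(1/12246) = (-2262 - 80*(12 + (13 - 72)))*(1/12246) = (-2262 - 80*(12 - 59))*(1/12246) = (-2262 - 80*(-47))*(1/12246) = (-2262 + 3760)*(1/12246) = 1498*(1/12246) = 749/6123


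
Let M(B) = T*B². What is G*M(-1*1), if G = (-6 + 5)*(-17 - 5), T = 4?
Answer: 88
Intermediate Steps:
G = 22 (G = -1*(-22) = 22)
M(B) = 4*B²
G*M(-1*1) = 22*(4*(-1*1)²) = 22*(4*(-1)²) = 22*(4*1) = 22*4 = 88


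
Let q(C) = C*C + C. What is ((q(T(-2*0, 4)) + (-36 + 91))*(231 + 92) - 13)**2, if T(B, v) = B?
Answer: 315133504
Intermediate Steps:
q(C) = C + C**2 (q(C) = C**2 + C = C + C**2)
((q(T(-2*0, 4)) + (-36 + 91))*(231 + 92) - 13)**2 = (((-2*0)*(1 - 2*0) + (-36 + 91))*(231 + 92) - 13)**2 = ((0*(1 + 0) + 55)*323 - 13)**2 = ((0*1 + 55)*323 - 13)**2 = ((0 + 55)*323 - 13)**2 = (55*323 - 13)**2 = (17765 - 13)**2 = 17752**2 = 315133504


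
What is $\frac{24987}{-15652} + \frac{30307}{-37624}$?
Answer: $- \frac{353619013}{147222712} \approx -2.4019$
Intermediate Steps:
$\frac{24987}{-15652} + \frac{30307}{-37624} = 24987 \left(- \frac{1}{15652}\right) + 30307 \left(- \frac{1}{37624}\right) = - \frac{24987}{15652} - \frac{30307}{37624} = - \frac{353619013}{147222712}$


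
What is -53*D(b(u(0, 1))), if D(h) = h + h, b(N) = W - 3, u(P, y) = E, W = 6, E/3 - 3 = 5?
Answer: -318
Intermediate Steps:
E = 24 (E = 9 + 3*5 = 9 + 15 = 24)
u(P, y) = 24
b(N) = 3 (b(N) = 6 - 3 = 3)
D(h) = 2*h
-53*D(b(u(0, 1))) = -106*3 = -53*6 = -318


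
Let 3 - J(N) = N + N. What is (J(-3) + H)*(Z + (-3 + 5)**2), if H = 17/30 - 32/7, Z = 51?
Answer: 11539/42 ≈ 274.74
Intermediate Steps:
J(N) = 3 - 2*N (J(N) = 3 - (N + N) = 3 - 2*N)
H = -841/210 (H = 17*(1/30) - 32*1/7 = 17/30 - 32/7 = -841/210 ≈ -4.0048)
(J(-3) + H)*(Z + (-3 + 5)**2) = ((3 - 2*(-3)) - 841/210)*(51 + (-3 + 5)**2) = ((3 + 6) - 841/210)*(51 + 2**2) = (9 - 841/210)*(51 + 4) = (1049/210)*55 = 11539/42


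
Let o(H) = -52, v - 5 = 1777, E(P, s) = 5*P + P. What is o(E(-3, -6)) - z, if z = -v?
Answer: 1730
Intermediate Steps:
E(P, s) = 6*P
v = 1782 (v = 5 + 1777 = 1782)
z = -1782 (z = -1*1782 = -1782)
o(E(-3, -6)) - z = -52 - 1*(-1782) = -52 + 1782 = 1730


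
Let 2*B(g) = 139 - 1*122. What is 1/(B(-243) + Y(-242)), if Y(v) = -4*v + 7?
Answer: 2/1967 ≈ 0.0010168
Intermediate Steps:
B(g) = 17/2 (B(g) = (139 - 1*122)/2 = (139 - 122)/2 = (½)*17 = 17/2)
Y(v) = 7 - 4*v
1/(B(-243) + Y(-242)) = 1/(17/2 + (7 - 4*(-242))) = 1/(17/2 + (7 + 968)) = 1/(17/2 + 975) = 1/(1967/2) = 2/1967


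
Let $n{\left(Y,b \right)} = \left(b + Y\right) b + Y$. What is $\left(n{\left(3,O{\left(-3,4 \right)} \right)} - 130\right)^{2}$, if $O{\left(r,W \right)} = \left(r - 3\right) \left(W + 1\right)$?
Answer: $466489$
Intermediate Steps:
$O{\left(r,W \right)} = \left(1 + W\right) \left(-3 + r\right)$ ($O{\left(r,W \right)} = \left(-3 + r\right) \left(1 + W\right) = \left(1 + W\right) \left(-3 + r\right)$)
$n{\left(Y,b \right)} = Y + b \left(Y + b\right)$ ($n{\left(Y,b \right)} = \left(Y + b\right) b + Y = b \left(Y + b\right) + Y = Y + b \left(Y + b\right)$)
$\left(n{\left(3,O{\left(-3,4 \right)} \right)} - 130\right)^{2} = \left(\left(3 + \left(-3 - 3 - 12 + 4 \left(-3\right)\right)^{2} + 3 \left(-3 - 3 - 12 + 4 \left(-3\right)\right)\right) - 130\right)^{2} = \left(\left(3 + \left(-3 - 3 - 12 - 12\right)^{2} + 3 \left(-3 - 3 - 12 - 12\right)\right) - 130\right)^{2} = \left(\left(3 + \left(-30\right)^{2} + 3 \left(-30\right)\right) - 130\right)^{2} = \left(\left(3 + 900 - 90\right) - 130\right)^{2} = \left(813 - 130\right)^{2} = 683^{2} = 466489$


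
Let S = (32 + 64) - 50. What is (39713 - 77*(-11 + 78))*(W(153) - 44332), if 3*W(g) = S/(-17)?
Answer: -26041944604/17 ≈ -1.5319e+9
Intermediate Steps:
S = 46 (S = 96 - 50 = 46)
W(g) = -46/51 (W(g) = (46/(-17))/3 = (46*(-1/17))/3 = (1/3)*(-46/17) = -46/51)
(39713 - 77*(-11 + 78))*(W(153) - 44332) = (39713 - 77*(-11 + 78))*(-46/51 - 44332) = (39713 - 77*67)*(-2260978/51) = (39713 - 5159)*(-2260978/51) = 34554*(-2260978/51) = -26041944604/17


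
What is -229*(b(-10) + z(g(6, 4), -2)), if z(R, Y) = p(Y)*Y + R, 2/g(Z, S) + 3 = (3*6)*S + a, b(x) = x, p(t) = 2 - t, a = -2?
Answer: 275716/67 ≈ 4115.2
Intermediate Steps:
g(Z, S) = 2/(-5 + 18*S) (g(Z, S) = 2/(-3 + ((3*6)*S - 2)) = 2/(-3 + (18*S - 2)) = 2/(-3 + (-2 + 18*S)) = 2/(-5 + 18*S))
z(R, Y) = R + Y*(2 - Y) (z(R, Y) = (2 - Y)*Y + R = Y*(2 - Y) + R = R + Y*(2 - Y))
-229*(b(-10) + z(g(6, 4), -2)) = -229*(-10 + (2/(-5 + 18*4) - 1*(-2)*(-2 - 2))) = -229*(-10 + (2/(-5 + 72) - 1*(-2)*(-4))) = -229*(-10 + (2/67 - 8)) = -229*(-10 - 534/67) = -229*(-1204/67) = 275716/67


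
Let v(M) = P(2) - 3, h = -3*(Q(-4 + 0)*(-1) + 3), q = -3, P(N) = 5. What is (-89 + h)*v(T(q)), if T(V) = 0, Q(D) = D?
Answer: -220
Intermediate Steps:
h = -21 (h = -3*((-4 + 0)*(-1) + 3) = -3*(-4*(-1) + 3) = -3*(4 + 3) = -3*7 = -21)
v(M) = 2 (v(M) = 5 - 3 = 2)
(-89 + h)*v(T(q)) = (-89 - 21)*2 = -110*2 = -220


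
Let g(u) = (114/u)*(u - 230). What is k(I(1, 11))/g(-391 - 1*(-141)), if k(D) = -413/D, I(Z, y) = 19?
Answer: -10325/103968 ≈ -0.099309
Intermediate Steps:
g(u) = 114*(-230 + u)/u (g(u) = (114/u)*(-230 + u) = 114*(-230 + u)/u)
k(I(1, 11))/g(-391 - 1*(-141)) = (-413/19)/(114 - 26220/(-391 - 1*(-141))) = (-413*1/19)/(114 - 26220/(-391 + 141)) = -413/(19*(114 - 26220/(-250))) = -413/(19*(114 - 26220*(-1/250))) = -413/(19*(114 + 2622/25)) = -413/(19*5472/25) = -413/19*25/5472 = -10325/103968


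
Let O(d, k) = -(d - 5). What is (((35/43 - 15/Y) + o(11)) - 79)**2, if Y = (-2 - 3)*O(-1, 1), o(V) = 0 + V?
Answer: 32890225/7396 ≈ 4447.0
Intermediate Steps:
O(d, k) = 5 - d (O(d, k) = -(-5 + d) = 5 - d)
o(V) = V
Y = -30 (Y = (-2 - 3)*(5 - 1*(-1)) = -5*(5 + 1) = -5*6 = -30)
(((35/43 - 15/Y) + o(11)) - 79)**2 = (((35/43 - 15/(-30)) + 11) - 79)**2 = (((35*(1/43) - 15*(-1/30)) + 11) - 79)**2 = (((35/43 + 1/2) + 11) - 79)**2 = ((113/86 + 11) - 79)**2 = (1059/86 - 79)**2 = (-5735/86)**2 = 32890225/7396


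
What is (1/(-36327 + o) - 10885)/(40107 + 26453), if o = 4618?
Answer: -172576233/1055275520 ≈ -0.16354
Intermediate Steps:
(1/(-36327 + o) - 10885)/(40107 + 26453) = (1/(-36327 + 4618) - 10885)/(40107 + 26453) = (1/(-31709) - 10885)/66560 = (-1/31709 - 10885)*(1/66560) = -345152466/31709*1/66560 = -172576233/1055275520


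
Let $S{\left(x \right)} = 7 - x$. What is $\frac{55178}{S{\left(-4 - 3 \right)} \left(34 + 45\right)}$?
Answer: $\frac{27589}{553} \approx 49.89$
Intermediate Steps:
$\frac{55178}{S{\left(-4 - 3 \right)} \left(34 + 45\right)} = \frac{55178}{\left(7 - \left(-4 - 3\right)\right) \left(34 + 45\right)} = \frac{55178}{\left(7 - -7\right) 79} = \frac{55178}{\left(7 + 7\right) 79} = \frac{55178}{14 \cdot 79} = \frac{55178}{1106} = 55178 \cdot \frac{1}{1106} = \frac{27589}{553}$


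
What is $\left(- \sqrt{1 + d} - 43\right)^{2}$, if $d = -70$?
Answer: $\left(43 + i \sqrt{69}\right)^{2} \approx 1780.0 + 714.37 i$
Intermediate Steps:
$\left(- \sqrt{1 + d} - 43\right)^{2} = \left(- \sqrt{1 - 70} - 43\right)^{2} = \left(- \sqrt{-69} - 43\right)^{2} = \left(- i \sqrt{69} - 43\right)^{2} = \left(-43 - i \sqrt{69}\right)^{2}$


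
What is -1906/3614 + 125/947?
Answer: -676616/1711229 ≈ -0.39540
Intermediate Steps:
-1906/3614 + 125/947 = -1906*1/3614 + 125*(1/947) = -953/1807 + 125/947 = -676616/1711229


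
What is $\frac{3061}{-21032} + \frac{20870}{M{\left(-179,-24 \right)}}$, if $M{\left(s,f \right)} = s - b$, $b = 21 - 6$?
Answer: $- \frac{219765837}{2040104} \approx -107.72$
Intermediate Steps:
$b = 15$
$M{\left(s,f \right)} = -15 + s$ ($M{\left(s,f \right)} = s - 15 = -15 + s$)
$\frac{3061}{-21032} + \frac{20870}{M{\left(-179,-24 \right)}} = \frac{3061}{-21032} + \frac{20870}{-15 - 179} = 3061 \left(- \frac{1}{21032}\right) + \frac{20870}{-194} = - \frac{3061}{21032} + 20870 \left(- \frac{1}{194}\right) = - \frac{3061}{21032} - \frac{10435}{97} = - \frac{219765837}{2040104}$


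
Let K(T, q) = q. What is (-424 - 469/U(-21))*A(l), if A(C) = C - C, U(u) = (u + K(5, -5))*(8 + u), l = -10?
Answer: 0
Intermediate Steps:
U(u) = (-5 + u)*(8 + u) (U(u) = (u - 5)*(8 + u) = (-5 + u)*(8 + u))
A(C) = 0
(-424 - 469/U(-21))*A(l) = (-424 - 469/(-40 + (-21)² + 3*(-21)))*0 = (-424 - 469/(-40 + 441 - 63))*0 = (-424 - 469/338)*0 = -143781/338*0 = 0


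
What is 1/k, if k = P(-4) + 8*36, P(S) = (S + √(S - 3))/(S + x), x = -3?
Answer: 14140/4080407 + 7*I*√7/4080407 ≈ 0.0034653 + 4.5388e-6*I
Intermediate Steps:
P(S) = (S + √(-3 + S))/(-3 + S) (P(S) = (S + √(S - 3))/(S - 3) = (S + √(-3 + S))/(-3 + S))
k = 2020/7 - I*√7/7 (k = (-4 + √(-3 - 4))/(-3 - 4) + 8*36 = (-4 + √(-7))/(-7) + 288 = -(-4 + I*√7)/7 + 288 = (4/7 - I*√7/7) + 288 = 2020/7 - I*√7/7 ≈ 288.57 - 0.37796*I)
1/k = 1/(2020/7 - I*√7/7)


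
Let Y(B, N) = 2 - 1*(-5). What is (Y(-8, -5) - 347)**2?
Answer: 115600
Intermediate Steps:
Y(B, N) = 7 (Y(B, N) = 2 + 5 = 7)
(Y(-8, -5) - 347)**2 = (7 - 347)**2 = (-340)**2 = 115600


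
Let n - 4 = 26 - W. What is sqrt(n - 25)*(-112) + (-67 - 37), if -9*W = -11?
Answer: -104 - 112*sqrt(34)/3 ≈ -321.69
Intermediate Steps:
W = 11/9 (W = -1/9*(-11) = 11/9 ≈ 1.2222)
n = 259/9 (n = 4 + (26 - 1*11/9) = 4 + (26 - 11/9) = 4 + 223/9 = 259/9 ≈ 28.778)
sqrt(n - 25)*(-112) + (-67 - 37) = sqrt(259/9 - 25)*(-112) + (-67 - 37) = sqrt(34/9)*(-112) - 104 = (sqrt(34)/3)*(-112) - 104 = -112*sqrt(34)/3 - 104 = -104 - 112*sqrt(34)/3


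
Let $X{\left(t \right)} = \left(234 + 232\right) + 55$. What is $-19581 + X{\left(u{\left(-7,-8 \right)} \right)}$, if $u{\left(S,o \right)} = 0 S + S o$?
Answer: $-19060$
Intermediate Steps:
$u{\left(S,o \right)} = S o$ ($u{\left(S,o \right)} = 0 + S o = S o$)
$X{\left(t \right)} = 521$ ($X{\left(t \right)} = 466 + 55 = 521$)
$-19581 + X{\left(u{\left(-7,-8 \right)} \right)} = -19581 + 521 = -19060$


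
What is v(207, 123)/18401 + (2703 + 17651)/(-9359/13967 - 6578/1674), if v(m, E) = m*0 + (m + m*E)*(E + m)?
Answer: -1961490149396163/494719588673 ≈ -3964.9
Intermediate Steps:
v(m, E) = (E + m)*(m + E*m) (v(m, E) = 0 + (m + E*m)*(E + m) = 0 + (E + m)*(m + E*m) = (E + m)*(m + E*m))
v(207, 123)/18401 + (2703 + 17651)/(-9359/13967 - 6578/1674) = (207*(123 + 207 + 123² + 123*207))/18401 + (2703 + 17651)/(-9359/13967 - 6578/1674) = (207*(123 + 207 + 15129 + 25461))*(1/18401) + 20354/(-9359*1/13967 - 6578*1/1674) = (207*40920)*(1/18401) + 20354/(-9359/13967 - 3289/837) = 8470440*(1/18401) + 20354/(-53770946/11690379) = 8470440/18401 + 20354*(-11690379/53770946) = 8470440/18401 - 118972987083/26885473 = -1961490149396163/494719588673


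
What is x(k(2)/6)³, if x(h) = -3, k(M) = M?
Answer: -27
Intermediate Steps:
x(k(2)/6)³ = (-3)³ = -27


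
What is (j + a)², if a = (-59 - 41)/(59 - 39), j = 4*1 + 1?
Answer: 0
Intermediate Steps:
j = 5 (j = 4 + 1 = 5)
a = -5 (a = -100/20 = -100*1/20 = -5)
(j + a)² = (5 - 5)² = 0² = 0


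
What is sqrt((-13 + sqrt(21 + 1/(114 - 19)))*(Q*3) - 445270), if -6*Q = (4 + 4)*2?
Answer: sqrt(-4017623150 - 1520*sqrt(47405))/95 ≈ 667.24*I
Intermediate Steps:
Q = -8/3 (Q = -(4 + 4)*2/6 = -4*2/3 = -1/6*16 = -8/3 ≈ -2.6667)
sqrt((-13 + sqrt(21 + 1/(114 - 19)))*(Q*3) - 445270) = sqrt((-13 + sqrt(21 + 1/(114 - 19)))*(-8/3*3) - 445270) = sqrt((-13 + sqrt(21 + 1/95))*(-8) - 445270) = sqrt((-13 + sqrt(1996/95))*(-8) - 445270) = sqrt((-13 + 2*sqrt(47405)/95)*(-8) - 445270) = sqrt((104 - 16*sqrt(47405)/95) - 445270) = sqrt(-445166 - 16*sqrt(47405)/95)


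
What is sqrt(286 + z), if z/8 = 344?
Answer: 7*sqrt(62) ≈ 55.118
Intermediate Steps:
z = 2752 (z = 8*344 = 2752)
sqrt(286 + z) = sqrt(286 + 2752) = sqrt(3038) = 7*sqrt(62)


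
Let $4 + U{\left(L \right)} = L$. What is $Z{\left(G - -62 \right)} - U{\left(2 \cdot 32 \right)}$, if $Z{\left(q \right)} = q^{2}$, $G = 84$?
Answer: $21256$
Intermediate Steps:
$U{\left(L \right)} = -4 + L$
$Z{\left(G - -62 \right)} - U{\left(2 \cdot 32 \right)} = \left(84 - -62\right)^{2} - \left(-4 + 2 \cdot 32\right) = \left(84 + 62\right)^{2} - \left(-4 + 64\right) = 146^{2} - 60 = 21316 - 60 = 21256$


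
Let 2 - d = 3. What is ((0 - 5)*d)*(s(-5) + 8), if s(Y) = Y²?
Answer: 165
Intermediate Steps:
d = -1 (d = 2 - 1*3 = 2 - 3 = -1)
((0 - 5)*d)*(s(-5) + 8) = ((0 - 5)*(-1))*((-5)² + 8) = (-5*(-1))*(25 + 8) = 5*33 = 165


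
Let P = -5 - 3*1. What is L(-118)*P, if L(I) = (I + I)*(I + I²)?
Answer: 26065728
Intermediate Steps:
P = -8 (P = -5 - 3 = -8)
L(I) = 2*I*(I + I²) (L(I) = (2*I)*(I + I²) = 2*I*(I + I²))
L(-118)*P = (2*(-118)²*(1 - 118))*(-8) = (2*13924*(-117))*(-8) = -3258216*(-8) = 26065728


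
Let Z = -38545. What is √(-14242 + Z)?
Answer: I*√52787 ≈ 229.75*I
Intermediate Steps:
√(-14242 + Z) = √(-14242 - 38545) = √(-52787) = I*√52787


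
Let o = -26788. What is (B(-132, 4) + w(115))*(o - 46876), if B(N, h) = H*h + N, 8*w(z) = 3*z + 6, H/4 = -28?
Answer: 39493112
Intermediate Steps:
H = -112 (H = 4*(-28) = -112)
w(z) = ¾ + 3*z/8 (w(z) = (3*z + 6)/8 = (6 + 3*z)/8 = ¾ + 3*z/8)
B(N, h) = N - 112*h (B(N, h) = -112*h + N = N - 112*h)
(B(-132, 4) + w(115))*(o - 46876) = ((-132 - 112*4) + (¾ + (3/8)*115))*(-26788 - 46876) = ((-132 - 448) + (¾ + 345/8))*(-73664) = (-580 + 351/8)*(-73664) = -4289/8*(-73664) = 39493112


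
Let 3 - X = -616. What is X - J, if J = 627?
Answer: -8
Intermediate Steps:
X = 619 (X = 3 - 1*(-616) = 3 + 616 = 619)
X - J = 619 - 1*627 = 619 - 627 = -8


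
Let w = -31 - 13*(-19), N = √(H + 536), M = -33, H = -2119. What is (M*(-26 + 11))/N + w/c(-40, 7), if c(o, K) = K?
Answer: 216/7 - 495*I*√1583/1583 ≈ 30.857 - 12.441*I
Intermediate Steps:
N = I*√1583 (N = √(-2119 + 536) = √(-1583) = I*√1583 ≈ 39.787*I)
w = 216 (w = -31 + 247 = 216)
(M*(-26 + 11))/N + w/c(-40, 7) = (-33*(-26 + 11))/((I*√1583)) + 216/7 = (-33*(-15))*(-I*√1583/1583) + 216*(⅐) = 495*(-I*√1583/1583) + 216/7 = -495*I*√1583/1583 + 216/7 = 216/7 - 495*I*√1583/1583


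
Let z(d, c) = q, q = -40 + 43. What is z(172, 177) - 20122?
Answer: -20119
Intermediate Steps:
q = 3
z(d, c) = 3
z(172, 177) - 20122 = 3 - 20122 = -20119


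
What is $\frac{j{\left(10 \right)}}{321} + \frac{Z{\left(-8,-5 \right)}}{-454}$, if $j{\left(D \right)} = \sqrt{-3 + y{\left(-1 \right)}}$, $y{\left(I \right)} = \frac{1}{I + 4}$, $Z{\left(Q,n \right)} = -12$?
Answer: $\frac{6}{227} + \frac{2 i \sqrt{6}}{963} \approx 0.026432 + 0.0050872 i$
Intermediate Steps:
$y{\left(I \right)} = \frac{1}{4 + I}$
$j{\left(D \right)} = \frac{2 i \sqrt{6}}{3}$ ($j{\left(D \right)} = \sqrt{-3 + \frac{1}{4 - 1}} = \sqrt{-3 + \frac{1}{3}} = \sqrt{- \frac{8}{3}} = \frac{2 i \sqrt{6}}{3}$)
$\frac{j{\left(10 \right)}}{321} + \frac{Z{\left(-8,-5 \right)}}{-454} = \frac{\frac{2}{3} i \sqrt{6}}{321} - \frac{12}{-454} = \frac{2 i \sqrt{6}}{3} \cdot \frac{1}{321} - - \frac{6}{227} = \frac{2 i \sqrt{6}}{963} + \frac{6}{227} = \frac{6}{227} + \frac{2 i \sqrt{6}}{963}$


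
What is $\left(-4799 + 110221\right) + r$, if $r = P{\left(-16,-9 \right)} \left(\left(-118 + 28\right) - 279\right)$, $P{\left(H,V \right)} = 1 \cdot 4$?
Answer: $103946$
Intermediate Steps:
$P{\left(H,V \right)} = 4$
$r = -1476$ ($r = 4 \left(\left(-118 + 28\right) - 279\right) = 4 \left(-90 - 279\right) = 4 \left(-369\right) = -1476$)
$\left(-4799 + 110221\right) + r = \left(-4799 + 110221\right) - 1476 = 105422 - 1476 = 103946$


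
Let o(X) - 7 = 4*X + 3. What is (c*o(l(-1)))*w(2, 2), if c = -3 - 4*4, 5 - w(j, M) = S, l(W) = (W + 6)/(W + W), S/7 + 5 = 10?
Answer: 0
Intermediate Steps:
S = 35 (S = -35 + 7*10 = -35 + 70 = 35)
l(W) = (6 + W)/(2*W) (l(W) = (6 + W)/((2*W)) = (6 + W)*(1/(2*W)) = (6 + W)/(2*W))
w(j, M) = -30 (w(j, M) = 5 - 1*35 = 5 - 35 = -30)
o(X) = 10 + 4*X (o(X) = 7 + (4*X + 3) = 7 + (3 + 4*X) = 10 + 4*X)
c = -19 (c = -3 - 16 = -19)
(c*o(l(-1)))*w(2, 2) = -19*(10 + 4*((½)*(6 - 1)/(-1)))*(-30) = -19*(10 + 4*((½)*(-1)*5))*(-30) = -19*(10 + 4*(-5/2))*(-30) = -19*(10 - 10)*(-30) = -19*0*(-30) = 0*(-30) = 0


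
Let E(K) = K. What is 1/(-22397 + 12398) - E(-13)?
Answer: 129986/9999 ≈ 13.000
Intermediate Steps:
1/(-22397 + 12398) - E(-13) = 1/(-22397 + 12398) - 1*(-13) = 1/(-9999) + 13 = -1/9999 + 13 = 129986/9999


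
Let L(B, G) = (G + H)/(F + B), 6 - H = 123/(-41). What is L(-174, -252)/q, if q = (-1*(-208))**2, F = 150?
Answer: 81/346112 ≈ 0.00023403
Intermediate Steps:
H = 9 (H = 6 - 123/(-41) = 6 - 123*(-1)/41 = 6 - 1*(-3) = 6 + 3 = 9)
q = 43264 (q = 208**2 = 43264)
L(B, G) = (9 + G)/(150 + B) (L(B, G) = (G + 9)/(150 + B) = (9 + G)/(150 + B))
L(-174, -252)/q = ((9 - 252)/(150 - 174))/43264 = (-243/(-24))*(1/43264) = -1/24*(-243)*(1/43264) = (81/8)*(1/43264) = 81/346112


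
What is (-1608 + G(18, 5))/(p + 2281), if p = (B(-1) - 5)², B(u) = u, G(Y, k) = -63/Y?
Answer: -3223/4634 ≈ -0.69551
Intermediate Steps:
p = 36 (p = (-1 - 5)² = (-6)² = 36)
(-1608 + G(18, 5))/(p + 2281) = (-1608 - 63/18)/(36 + 2281) = (-1608 - 63*1/18)/2317 = (-1608 - 7/2)*(1/2317) = -3223/2*1/2317 = -3223/4634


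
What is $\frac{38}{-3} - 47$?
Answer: $- \frac{179}{3} \approx -59.667$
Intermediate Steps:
$\frac{38}{-3} - 47 = 38 \left(- \frac{1}{3}\right) - 47 = - \frac{38}{3} - 47 = - \frac{179}{3}$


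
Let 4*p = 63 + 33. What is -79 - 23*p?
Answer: -631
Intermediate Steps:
p = 24 (p = (63 + 33)/4 = (1/4)*96 = 24)
-79 - 23*p = -79 - 23*24 = -79 - 552 = -631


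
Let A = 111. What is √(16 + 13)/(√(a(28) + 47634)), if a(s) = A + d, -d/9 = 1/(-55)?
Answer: √7271605/109416 ≈ 0.024645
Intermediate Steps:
d = 9/55 (d = -9/(-55) = -9*(-1/55) = 9/55 ≈ 0.16364)
a(s) = 6114/55 (a(s) = 111 + 9/55 = 6114/55)
√(16 + 13)/(√(a(28) + 47634)) = √(16 + 13)/(√(6114/55 + 47634)) = √29/(√(2625984/55)) = √29/((24*√250745/55)) = (√250745/109416)*√29 = √7271605/109416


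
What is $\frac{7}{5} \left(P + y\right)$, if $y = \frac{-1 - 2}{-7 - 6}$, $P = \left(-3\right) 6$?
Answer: $- \frac{1617}{65} \approx -24.877$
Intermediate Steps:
$P = -18$
$y = \frac{3}{13}$ ($y = - \frac{3}{-13} = \left(-3\right) \left(- \frac{1}{13}\right) = \frac{3}{13} \approx 0.23077$)
$\frac{7}{5} \left(P + y\right) = \frac{7}{5} \left(-18 + \frac{3}{13}\right) = 7 \cdot \frac{1}{5} \left(- \frac{231}{13}\right) = \frac{7}{5} \left(- \frac{231}{13}\right) = - \frac{1617}{65}$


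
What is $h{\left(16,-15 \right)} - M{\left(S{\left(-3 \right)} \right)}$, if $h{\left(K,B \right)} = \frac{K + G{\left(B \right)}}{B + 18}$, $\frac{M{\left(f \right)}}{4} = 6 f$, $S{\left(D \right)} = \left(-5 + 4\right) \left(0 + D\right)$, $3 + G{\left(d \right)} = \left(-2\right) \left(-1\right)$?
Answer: $-67$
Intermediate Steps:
$G{\left(d \right)} = -1$ ($G{\left(d \right)} = -3 - -2 = -3 + 2 = -1$)
$S{\left(D \right)} = - D$
$M{\left(f \right)} = 24 f$ ($M{\left(f \right)} = 4 \cdot 6 f = 24 f$)
$h{\left(K,B \right)} = \frac{-1 + K}{18 + B}$ ($h{\left(K,B \right)} = \frac{K - 1}{B + 18} = \frac{-1 + K}{18 + B}$)
$h{\left(16,-15 \right)} - M{\left(S{\left(-3 \right)} \right)} = \frac{-1 + 16}{18 - 15} - 24 \left(\left(-1\right) \left(-3\right)\right) = \frac{1}{3} \cdot 15 - 24 \cdot 3 = \frac{1}{3} \cdot 15 - 72 = 5 - 72 = -67$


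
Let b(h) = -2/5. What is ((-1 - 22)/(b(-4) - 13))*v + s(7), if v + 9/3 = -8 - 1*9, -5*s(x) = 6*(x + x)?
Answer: -17128/335 ≈ -51.128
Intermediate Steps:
b(h) = -2/5 (b(h) = -2*1/5 = -2/5)
s(x) = -12*x/5 (s(x) = -6*(x + x)/5 = -6*2*x/5 = -12*x/5)
v = -20 (v = -3 + (-8 - 1*9) = -3 + (-8 - 9) = -3 - 17 = -20)
((-1 - 22)/(b(-4) - 13))*v + s(7) = ((-1 - 22)/(-2/5 - 13))*(-20) - 12/5*7 = -23/(-67/5)*(-20) - 84/5 = -23*(-5/67)*(-20) - 84/5 = (115/67)*(-20) - 84/5 = -2300/67 - 84/5 = -17128/335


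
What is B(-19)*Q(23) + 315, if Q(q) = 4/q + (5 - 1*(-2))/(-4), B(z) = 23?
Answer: 1115/4 ≈ 278.75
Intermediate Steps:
Q(q) = -7/4 + 4/q (Q(q) = 4/q + (5 + 2)*(-1/4) = 4/q + 7*(-1/4) = 4/q - 7/4 = -7/4 + 4/q)
B(-19)*Q(23) + 315 = 23*(-7/4 + 4/23) + 315 = 23*(-145/92) + 315 = -145/4 + 315 = 1115/4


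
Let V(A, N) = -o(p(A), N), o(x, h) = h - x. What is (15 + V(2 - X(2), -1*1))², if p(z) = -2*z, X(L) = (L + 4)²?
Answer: 7056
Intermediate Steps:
X(L) = (4 + L)²
V(A, N) = -N - 2*A (V(A, N) = -(N - (-2)*A) = -(N + 2*A) = -N - 2*A)
(15 + V(2 - X(2), -1*1))² = (15 + (-(-1) - 2*(2 - (4 + 2)²)))² = (15 + (-1*(-1) - 2*(2 - 1*6²)))² = (15 + (1 - 2*(2 - 1*36)))² = (15 + (1 - 2*(2 - 36)))² = (15 + (1 - 2*(-34)))² = (15 + (1 + 68))² = (15 + 69)² = 84² = 7056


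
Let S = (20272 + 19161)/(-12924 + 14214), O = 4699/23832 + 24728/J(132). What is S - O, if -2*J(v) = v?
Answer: 2075364631/5123880 ≈ 405.04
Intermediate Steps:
J(v) = -v/2
O = -8924357/23832 (O = 4699/23832 + 24728/((-½*132)) = 4699*(1/23832) + 24728/(-66) = 4699/23832 + 24728*(-1/66) = 4699/23832 - 1124/3 = -8924357/23832 ≈ -374.47)
S = 39433/1290 ≈ 30.568
S - O = 39433/1290 - 1*(-8924357/23832) = 39433/1290 + 8924357/23832 = 2075364631/5123880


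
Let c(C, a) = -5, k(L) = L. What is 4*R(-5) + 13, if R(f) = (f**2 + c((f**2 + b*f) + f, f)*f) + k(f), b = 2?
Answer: 193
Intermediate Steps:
R(f) = f**2 - 4*f (R(f) = (f**2 - 5*f) + f = f**2 - 4*f)
4*R(-5) + 13 = 4*(-5*(-4 - 5)) + 13 = 4*(-5*(-9)) + 13 = 4*45 + 13 = 180 + 13 = 193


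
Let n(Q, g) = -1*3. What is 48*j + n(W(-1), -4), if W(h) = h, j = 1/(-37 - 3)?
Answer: -21/5 ≈ -4.2000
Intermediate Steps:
j = -1/40 (j = 1/(-40) = -1/40 ≈ -0.025000)
n(Q, g) = -3
48*j + n(W(-1), -4) = 48*(-1/40) - 3 = -6/5 - 3 = -21/5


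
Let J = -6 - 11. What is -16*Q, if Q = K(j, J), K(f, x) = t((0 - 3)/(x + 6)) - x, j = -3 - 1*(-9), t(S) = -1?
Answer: -256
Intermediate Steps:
j = 6 (j = -3 + 9 = 6)
J = -17
K(f, x) = -1 - x
Q = 16 (Q = -1 - 1*(-17) = -1 + 17 = 16)
-16*Q = -16*16 = -256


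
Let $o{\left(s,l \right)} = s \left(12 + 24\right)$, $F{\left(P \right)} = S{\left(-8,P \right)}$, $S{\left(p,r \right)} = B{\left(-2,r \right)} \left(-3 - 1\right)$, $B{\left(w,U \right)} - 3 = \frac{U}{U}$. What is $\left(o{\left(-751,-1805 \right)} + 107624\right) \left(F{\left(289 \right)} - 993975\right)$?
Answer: $-80103746708$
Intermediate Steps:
$B{\left(w,U \right)} = 4$ ($B{\left(w,U \right)} = 3 + \frac{U}{U} = 3 + 1 = 4$)
$S{\left(p,r \right)} = -16$ ($S{\left(p,r \right)} = 4 \left(-3 - 1\right) = 4 \left(-4\right) = -16$)
$F{\left(P \right)} = -16$
$o{\left(s,l \right)} = 36 s$ ($o{\left(s,l \right)} = s 36 = 36 s$)
$\left(o{\left(-751,-1805 \right)} + 107624\right) \left(F{\left(289 \right)} - 993975\right) = \left(36 \left(-751\right) + 107624\right) \left(-16 - 993975\right) = \left(-27036 + 107624\right) \left(-993991\right) = 80588 \left(-993991\right) = -80103746708$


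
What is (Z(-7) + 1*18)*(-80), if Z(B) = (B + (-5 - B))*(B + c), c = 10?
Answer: -240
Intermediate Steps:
Z(B) = -50 - 5*B (Z(B) = (B + (-5 - B))*(B + 10) = -5*(10 + B) = -50 - 5*B)
(Z(-7) + 1*18)*(-80) = ((-50 - 5*(-7)) + 1*18)*(-80) = ((-50 + 35) + 18)*(-80) = (-15 + 18)*(-80) = 3*(-80) = -240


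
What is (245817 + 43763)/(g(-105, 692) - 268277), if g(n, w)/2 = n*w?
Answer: -289580/413597 ≈ -0.70015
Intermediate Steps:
g(n, w) = 2*n*w (g(n, w) = 2*(n*w) = 2*n*w)
(245817 + 43763)/(g(-105, 692) - 268277) = (245817 + 43763)/(2*(-105)*692 - 268277) = 289580/(-145320 - 268277) = 289580/(-413597) = 289580*(-1/413597) = -289580/413597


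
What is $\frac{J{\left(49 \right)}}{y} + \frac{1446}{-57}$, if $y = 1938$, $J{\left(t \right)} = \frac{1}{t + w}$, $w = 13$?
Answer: $- \frac{3048167}{120156} \approx -25.368$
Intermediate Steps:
$J{\left(t \right)} = \frac{1}{13 + t}$ ($J{\left(t \right)} = \frac{1}{t + 13} = \frac{1}{13 + t}$)
$\frac{J{\left(49 \right)}}{y} + \frac{1446}{-57} = \frac{1}{\left(13 + 49\right) 1938} + \frac{1446}{-57} = \frac{1}{62} \cdot \frac{1}{1938} + 1446 \left(- \frac{1}{57}\right) = \frac{1}{62} \cdot \frac{1}{1938} - \frac{482}{19} = \frac{1}{120156} - \frac{482}{19} = - \frac{3048167}{120156}$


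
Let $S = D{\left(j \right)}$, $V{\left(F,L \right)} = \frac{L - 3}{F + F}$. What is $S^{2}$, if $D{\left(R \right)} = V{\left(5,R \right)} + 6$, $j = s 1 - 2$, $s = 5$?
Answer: $36$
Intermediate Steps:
$V{\left(F,L \right)} = \frac{-3 + L}{2 F}$
$j = 3$ ($j = 5 \cdot 1 - 2 = 5 - 2 = 3$)
$D{\left(R \right)} = \frac{57}{10} + \frac{R}{10}$ ($D{\left(R \right)} = \frac{-3 + R}{2 \cdot 5} + 6 = \frac{1}{2} \cdot \frac{1}{5} \left(-3 + R\right) + 6 = \left(- \frac{3}{10} + \frac{R}{10}\right) + 6 = \frac{57}{10} + \frac{R}{10}$)
$S = 6$ ($S = \frac{57}{10} + \frac{1}{10} \cdot 3 = \frac{57}{10} + \frac{3}{10} = 6$)
$S^{2} = 6^{2} = 36$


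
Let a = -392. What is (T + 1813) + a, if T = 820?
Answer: 2241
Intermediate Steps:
(T + 1813) + a = (820 + 1813) - 392 = 2633 - 392 = 2241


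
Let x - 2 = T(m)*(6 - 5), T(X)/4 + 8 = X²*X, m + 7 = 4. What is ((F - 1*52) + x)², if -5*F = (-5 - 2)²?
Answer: 998001/25 ≈ 39920.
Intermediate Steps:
m = -3 (m = -7 + 4 = -3)
T(X) = -32 + 4*X³ (T(X) = -32 + 4*(X²*X) = -32 + 4*X³)
F = -49/5 (F = -(-5 - 2)²/5 = -⅕*(-7)² = -⅕*49 = -49/5 ≈ -9.8000)
x = -138 (x = 2 + (-32 + 4*(-3)³)*(6 - 5) = 2 + (-32 + 4*(-27))*1 = 2 + (-32 - 108)*1 = 2 - 140*1 = 2 - 140 = -138)
((F - 1*52) + x)² = ((-49/5 - 1*52) - 138)² = ((-49/5 - 52) - 138)² = (-309/5 - 138)² = (-999/5)² = 998001/25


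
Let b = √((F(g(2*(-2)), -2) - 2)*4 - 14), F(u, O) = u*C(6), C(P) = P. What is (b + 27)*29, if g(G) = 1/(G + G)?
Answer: 783 + 145*I ≈ 783.0 + 145.0*I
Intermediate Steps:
g(G) = 1/(2*G)
F(u, O) = 6*u (F(u, O) = u*6 = 6*u)
b = 5*I (b = √((6*(1/(2*((2*(-2))))) - 2)*4 - 14) = √((6*((½)/(-4)) - 2)*4 - 14) = √((6*((½)*(-¼)) - 2)*4 - 14) = √((6*(-⅛) - 2)*4 - 14) = √((-¾ - 2)*4 - 14) = √(-11/4*4 - 14) = √(-11 - 14) = √(-25) = 5*I ≈ 5.0*I)
(b + 27)*29 = (5*I + 27)*29 = (27 + 5*I)*29 = 783 + 145*I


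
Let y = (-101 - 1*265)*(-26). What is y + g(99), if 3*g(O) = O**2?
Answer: 12783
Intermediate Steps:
y = 9516 (y = (-101 - 265)*(-26) = -366*(-26) = 9516)
g(O) = O**2/3
y + g(99) = 9516 + (1/3)*99**2 = 9516 + (1/3)*9801 = 9516 + 3267 = 12783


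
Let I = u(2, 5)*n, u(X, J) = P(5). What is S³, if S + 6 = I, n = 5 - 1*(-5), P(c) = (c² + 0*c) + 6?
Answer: 28094464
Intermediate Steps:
P(c) = 6 + c² (P(c) = (c² + 0) + 6 = c² + 6 = 6 + c²)
n = 10 (n = 5 + 5 = 10)
u(X, J) = 31 (u(X, J) = 6 + 5² = 6 + 25 = 31)
I = 310 (I = 31*10 = 310)
S = 304 (S = -6 + 310 = 304)
S³ = 304³ = 28094464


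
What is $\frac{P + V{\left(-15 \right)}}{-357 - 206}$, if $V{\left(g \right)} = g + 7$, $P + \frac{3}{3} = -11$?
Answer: $\frac{20}{563} \approx 0.035524$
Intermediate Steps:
$P = -12$ ($P = -1 - 11 = -12$)
$V{\left(g \right)} = 7 + g$
$\frac{P + V{\left(-15 \right)}}{-357 - 206} = \frac{-12 + \left(7 - 15\right)}{-357 - 206} = \frac{-12 - 8}{-563} = \left(-20\right) \left(- \frac{1}{563}\right) = \frac{20}{563}$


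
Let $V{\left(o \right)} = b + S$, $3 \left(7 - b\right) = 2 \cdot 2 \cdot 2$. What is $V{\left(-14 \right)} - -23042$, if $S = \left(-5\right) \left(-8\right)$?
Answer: $\frac{69259}{3} \approx 23086.0$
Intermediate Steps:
$b = \frac{13}{3}$ ($b = 7 - \frac{2 \cdot 2 \cdot 2}{3} = 7 - \frac{2 \cdot 4}{3} = 7 - \frac{8}{3} = \frac{13}{3} \approx 4.3333$)
$S = 40$
$V{\left(o \right)} = \frac{133}{3}$ ($V{\left(o \right)} = \frac{13}{3} + 40 = \frac{133}{3}$)
$V{\left(-14 \right)} - -23042 = \frac{133}{3} - -23042 = \frac{133}{3} + 23042 = \frac{69259}{3}$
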